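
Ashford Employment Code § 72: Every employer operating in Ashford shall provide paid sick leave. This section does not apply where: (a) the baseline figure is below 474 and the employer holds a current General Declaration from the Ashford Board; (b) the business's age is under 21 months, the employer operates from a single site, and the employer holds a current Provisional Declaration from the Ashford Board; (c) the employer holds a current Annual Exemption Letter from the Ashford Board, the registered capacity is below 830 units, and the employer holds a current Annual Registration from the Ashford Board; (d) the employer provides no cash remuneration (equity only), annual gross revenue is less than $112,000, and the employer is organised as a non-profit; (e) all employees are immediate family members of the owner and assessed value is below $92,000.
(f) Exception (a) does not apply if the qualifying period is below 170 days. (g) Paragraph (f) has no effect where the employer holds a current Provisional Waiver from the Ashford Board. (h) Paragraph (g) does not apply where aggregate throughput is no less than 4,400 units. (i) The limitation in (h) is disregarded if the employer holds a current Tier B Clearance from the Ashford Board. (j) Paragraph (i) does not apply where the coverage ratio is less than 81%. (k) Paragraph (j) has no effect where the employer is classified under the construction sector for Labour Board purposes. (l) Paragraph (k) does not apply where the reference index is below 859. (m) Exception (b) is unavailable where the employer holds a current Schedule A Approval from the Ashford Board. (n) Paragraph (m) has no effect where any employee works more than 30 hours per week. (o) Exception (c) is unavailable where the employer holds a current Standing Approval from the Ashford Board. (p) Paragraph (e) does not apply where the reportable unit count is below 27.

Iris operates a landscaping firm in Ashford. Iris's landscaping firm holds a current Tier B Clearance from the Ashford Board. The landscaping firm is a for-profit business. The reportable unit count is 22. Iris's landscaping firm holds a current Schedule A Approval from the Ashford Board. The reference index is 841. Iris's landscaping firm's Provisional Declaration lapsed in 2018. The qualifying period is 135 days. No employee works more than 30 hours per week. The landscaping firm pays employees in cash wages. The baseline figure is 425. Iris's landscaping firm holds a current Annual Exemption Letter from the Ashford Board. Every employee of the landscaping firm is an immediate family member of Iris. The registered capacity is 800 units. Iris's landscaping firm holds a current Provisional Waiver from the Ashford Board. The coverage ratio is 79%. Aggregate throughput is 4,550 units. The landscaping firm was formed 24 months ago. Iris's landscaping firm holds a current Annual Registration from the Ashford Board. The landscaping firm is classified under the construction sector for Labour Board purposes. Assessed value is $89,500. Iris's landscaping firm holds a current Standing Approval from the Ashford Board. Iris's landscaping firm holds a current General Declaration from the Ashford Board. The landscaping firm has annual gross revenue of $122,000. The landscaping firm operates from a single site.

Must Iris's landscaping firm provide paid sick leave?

All of (a)'s requirements are met (the baseline figure is 425, below the 474 limit; a current General Declaration is held). But applying paragraphs (f)–(l): (f) applies — the qualifying period is 135 days, below the 170 days limit. (g) operates (a current Provisional Waiver is held), but yields to (h): (h) operates — aggregate throughput is 4,550 units, meeting the 4,400 units threshold. (i) is engaged (a current Tier B Clearance is held), but yields to (j): (j) operates against (i): the coverage ratio is 79%, less than the 81% limit. (k) would limit (j) — the landscaping firm is classified under the construction sector — but (l) sets (k) aside: (l) operates against (k): the reference index is 841, below the 859 limit. (a) is therefore removed.
Exception (b) requires that the business's age is under 21 months; but the business's age is 24 months, not under 21 months, so (b) is unavailable.
All of (c)'s requirements are met (a current Annual Exemption Letter is held; the registered capacity is 800 units, below the 830 units limit; a current Annual Registration is held). But: (o) operates against (c): a current Standing Approval is held. Exception (c) does not apply.
Exception (d) fails — employees are paid cash wages.
All of (e)'s requirements are met (every employee is an immediate family member; assessed value is $89,500, below the $92,000 limit). However, paragraph (p) must be considered: (p) operates against (e): the reportable unit count is 22, below the 27 limit. So (e) is unavailable.
None of the exceptions is available; § 72 applies in full.

Yes — Iris's landscaping firm must provide paid sick leave.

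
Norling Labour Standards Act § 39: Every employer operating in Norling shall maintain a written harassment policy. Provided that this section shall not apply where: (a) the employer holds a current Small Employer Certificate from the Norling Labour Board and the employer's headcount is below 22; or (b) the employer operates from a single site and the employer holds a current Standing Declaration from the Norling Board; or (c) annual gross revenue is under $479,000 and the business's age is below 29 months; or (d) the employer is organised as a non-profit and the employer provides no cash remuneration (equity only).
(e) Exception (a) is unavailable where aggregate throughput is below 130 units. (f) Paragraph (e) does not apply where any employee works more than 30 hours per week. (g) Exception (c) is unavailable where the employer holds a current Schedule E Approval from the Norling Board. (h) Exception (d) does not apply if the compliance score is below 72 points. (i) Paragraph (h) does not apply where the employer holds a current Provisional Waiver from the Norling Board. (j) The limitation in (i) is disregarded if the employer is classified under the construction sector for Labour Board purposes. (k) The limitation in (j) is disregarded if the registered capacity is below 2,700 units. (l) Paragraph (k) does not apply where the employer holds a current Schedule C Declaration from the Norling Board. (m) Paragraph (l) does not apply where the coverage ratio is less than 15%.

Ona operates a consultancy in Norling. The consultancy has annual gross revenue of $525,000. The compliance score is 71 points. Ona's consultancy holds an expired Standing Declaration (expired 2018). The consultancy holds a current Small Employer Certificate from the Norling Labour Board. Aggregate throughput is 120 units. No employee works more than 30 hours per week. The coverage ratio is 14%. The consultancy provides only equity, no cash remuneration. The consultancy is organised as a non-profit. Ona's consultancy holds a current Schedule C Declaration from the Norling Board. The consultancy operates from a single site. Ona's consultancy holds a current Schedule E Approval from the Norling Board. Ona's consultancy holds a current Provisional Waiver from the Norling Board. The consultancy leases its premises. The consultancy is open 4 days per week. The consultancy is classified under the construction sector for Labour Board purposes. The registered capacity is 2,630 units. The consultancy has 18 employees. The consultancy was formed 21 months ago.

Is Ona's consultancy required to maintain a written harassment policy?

Exception (a): a current Small Employer Certificate is held; the employer's headcount is 18, below the 22 limit — every condition holds. However, paragraphs (e)–(f) must be considered: (e) applies — aggregate throughput is 120 units, below the 130 units limit. (f), which would lift (e), is inapplicable — no employee exceeds 30 hours/week. Exception (a) does not apply.
Exception (b) requires that the employer holds a current Standing Declaration from the Norling Board; but there is no Standing Declaration in force, so (b) is unavailable.
Exception (c) requires that annual gross revenue is under $479,000; but annual gross revenue is $525,000, not under $479,000, so (c) is unavailable.
Exception (d): the employer is a non-profit; remuneration is equity-only — every condition holds. Considering the limiting provisions: (h) applies (the compliance score is 71 points, below the 72 points limit), but yields to (i): (i) applies — a current Provisional Waiver is held. (j) would limit (i) — the consultancy is classified under the construction sector — but (k) sets (j) aside: (k) is triggered — the registered capacity is 2,630 units, below the 2,700 units limit. (l) applies (a current Schedule C Declaration is held), but yields to (m): (m) operates — the coverage ratio is 14%, less than the 15% limit. So (d) applies.

No — exception (d) applies; Ona's consultancy is not required to maintain a written harassment policy.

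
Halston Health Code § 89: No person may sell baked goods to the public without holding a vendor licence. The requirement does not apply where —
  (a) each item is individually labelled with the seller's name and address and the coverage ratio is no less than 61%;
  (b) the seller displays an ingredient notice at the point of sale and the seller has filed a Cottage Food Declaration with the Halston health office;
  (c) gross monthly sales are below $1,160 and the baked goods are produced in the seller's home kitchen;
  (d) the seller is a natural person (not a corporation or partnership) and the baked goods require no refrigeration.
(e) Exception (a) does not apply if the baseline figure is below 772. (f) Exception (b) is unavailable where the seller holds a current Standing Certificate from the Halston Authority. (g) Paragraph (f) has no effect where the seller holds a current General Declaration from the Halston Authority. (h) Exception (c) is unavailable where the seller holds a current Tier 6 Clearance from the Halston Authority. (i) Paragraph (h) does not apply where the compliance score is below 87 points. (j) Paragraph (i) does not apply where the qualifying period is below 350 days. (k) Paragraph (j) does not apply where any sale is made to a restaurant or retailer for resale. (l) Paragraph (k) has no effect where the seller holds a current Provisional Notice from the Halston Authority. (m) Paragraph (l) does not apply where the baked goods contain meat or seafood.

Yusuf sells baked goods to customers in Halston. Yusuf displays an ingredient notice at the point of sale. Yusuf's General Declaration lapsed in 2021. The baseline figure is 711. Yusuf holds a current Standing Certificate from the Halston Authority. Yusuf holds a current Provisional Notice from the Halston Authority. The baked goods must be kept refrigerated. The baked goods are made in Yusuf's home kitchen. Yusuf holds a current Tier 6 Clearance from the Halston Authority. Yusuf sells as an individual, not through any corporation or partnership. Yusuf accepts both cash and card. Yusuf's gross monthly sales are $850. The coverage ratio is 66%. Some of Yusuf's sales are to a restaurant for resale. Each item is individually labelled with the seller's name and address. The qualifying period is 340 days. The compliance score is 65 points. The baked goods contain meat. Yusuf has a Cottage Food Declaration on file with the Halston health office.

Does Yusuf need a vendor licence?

Exception (a)'s conditions are all satisfied: items are individually labelled; the coverage ratio is 66%, meeting the 61% threshold. But applying paragraph (e): (e) operates against (a): the baseline figure is 711, below the 772 limit. (a) is therefore removed.
Exception (b) is satisfied on its face — an ingredient notice is displayed; a Cottage Food Declaration is on file. But: (f) is triggered — a current Standing Certificate is held. (g) is inapplicable (there is no General Declaration in force), so (f) stands. So (b) is unavailable.
Exception (c)'s conditions are all satisfied: gross monthly sales are $850, below the $1,160 limit; the baked goods are home-kitchen produced. Under paragraphs (h)–(m): (h) operates (a current Tier 6 Clearance is held), but is itself disapplied by (i): (i) is triggered — the compliance score is 65 points, below the 87 points limit. (j) would limit (i) — the qualifying period is 340 days, below the 350 days limit — but (k) sets (j) aside: (k) applies — some sales are to a restaurant for resale. (l) is triggered (a current Provisional Notice is held), but is displaced by (m): (m) applies — the baked goods contain meat. So (c) applies.
Exception (d) fails — the baked goods require refrigeration.

No — exception (c) applies; Yusuf is not required to hold a vendor licence.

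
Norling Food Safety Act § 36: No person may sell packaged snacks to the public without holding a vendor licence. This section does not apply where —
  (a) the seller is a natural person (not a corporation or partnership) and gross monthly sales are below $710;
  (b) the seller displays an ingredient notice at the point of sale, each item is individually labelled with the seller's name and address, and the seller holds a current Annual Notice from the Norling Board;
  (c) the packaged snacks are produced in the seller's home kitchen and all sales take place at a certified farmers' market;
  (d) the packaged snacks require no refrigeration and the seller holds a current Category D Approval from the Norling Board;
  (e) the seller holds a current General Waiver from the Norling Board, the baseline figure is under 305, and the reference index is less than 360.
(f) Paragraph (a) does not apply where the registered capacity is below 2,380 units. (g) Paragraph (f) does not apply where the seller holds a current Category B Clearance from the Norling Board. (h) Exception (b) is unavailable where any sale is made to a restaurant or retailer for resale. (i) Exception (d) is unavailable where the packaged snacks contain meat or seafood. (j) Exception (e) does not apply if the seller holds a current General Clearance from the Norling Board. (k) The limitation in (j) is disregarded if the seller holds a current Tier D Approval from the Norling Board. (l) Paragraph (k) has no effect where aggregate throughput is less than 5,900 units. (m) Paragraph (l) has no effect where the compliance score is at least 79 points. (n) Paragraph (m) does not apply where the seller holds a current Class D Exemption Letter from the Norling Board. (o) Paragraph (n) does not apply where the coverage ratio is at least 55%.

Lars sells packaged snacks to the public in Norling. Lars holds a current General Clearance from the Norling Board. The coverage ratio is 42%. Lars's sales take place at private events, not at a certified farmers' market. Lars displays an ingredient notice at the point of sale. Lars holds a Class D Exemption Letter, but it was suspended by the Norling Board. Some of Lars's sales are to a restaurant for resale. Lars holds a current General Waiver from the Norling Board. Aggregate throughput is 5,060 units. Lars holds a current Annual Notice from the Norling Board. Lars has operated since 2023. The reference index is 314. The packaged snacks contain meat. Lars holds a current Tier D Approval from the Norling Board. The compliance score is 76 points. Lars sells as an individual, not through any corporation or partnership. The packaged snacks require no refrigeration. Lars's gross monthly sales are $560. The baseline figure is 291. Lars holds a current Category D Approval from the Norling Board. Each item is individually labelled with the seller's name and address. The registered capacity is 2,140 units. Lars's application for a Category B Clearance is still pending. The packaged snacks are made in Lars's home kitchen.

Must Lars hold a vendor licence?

Yes — Lars must hold a vendor licence.

Exception (a)'s conditions are all satisfied: the seller is a natural person; gross monthly sales are $560, below the $710 limit. But applying paragraphs (f)–(g): (f) operates against (a): the registered capacity is 2,140 units, below the 2,380 units limit. (g) is not engaged (the Category B Clearance is not current), so (f) stands. (a) is therefore removed.
Exception (b) is satisfied on its face — an ingredient notice is displayed; items are individually labelled; a current Annual Notice is held. Turning to paragraph (h): (h) operates against (b): some sales are to a restaurant for resale. (b) is therefore removed.
Exception (c) does not apply: sales are at private events, not a certified farmers' market.
Exception (d): the packaged snacks are shelf-stable; a current Category D Approval is held — every condition holds. But: (i) applies — the packaged snacks contain meat. So (d) is unavailable.
Exception (e): a current General Waiver is held; the baseline figure is 291, under the 305 limit; the reference index is 314, less than the 360 limit — every condition holds. However, paragraphs (j)–(o) must be considered: (j) operates against (e): a current General Clearance is held. (k) operates (a current Tier D Approval is held), but yields to (l): (l) operates against (k): aggregate throughput is 5,060 units, less than the 5,900 units limit. (m), which would lift (l), does not operate here — the compliance score is 76 points, short of 79 points. (e) is therefore removed.
No exception is made out. Lars falls within the general rule.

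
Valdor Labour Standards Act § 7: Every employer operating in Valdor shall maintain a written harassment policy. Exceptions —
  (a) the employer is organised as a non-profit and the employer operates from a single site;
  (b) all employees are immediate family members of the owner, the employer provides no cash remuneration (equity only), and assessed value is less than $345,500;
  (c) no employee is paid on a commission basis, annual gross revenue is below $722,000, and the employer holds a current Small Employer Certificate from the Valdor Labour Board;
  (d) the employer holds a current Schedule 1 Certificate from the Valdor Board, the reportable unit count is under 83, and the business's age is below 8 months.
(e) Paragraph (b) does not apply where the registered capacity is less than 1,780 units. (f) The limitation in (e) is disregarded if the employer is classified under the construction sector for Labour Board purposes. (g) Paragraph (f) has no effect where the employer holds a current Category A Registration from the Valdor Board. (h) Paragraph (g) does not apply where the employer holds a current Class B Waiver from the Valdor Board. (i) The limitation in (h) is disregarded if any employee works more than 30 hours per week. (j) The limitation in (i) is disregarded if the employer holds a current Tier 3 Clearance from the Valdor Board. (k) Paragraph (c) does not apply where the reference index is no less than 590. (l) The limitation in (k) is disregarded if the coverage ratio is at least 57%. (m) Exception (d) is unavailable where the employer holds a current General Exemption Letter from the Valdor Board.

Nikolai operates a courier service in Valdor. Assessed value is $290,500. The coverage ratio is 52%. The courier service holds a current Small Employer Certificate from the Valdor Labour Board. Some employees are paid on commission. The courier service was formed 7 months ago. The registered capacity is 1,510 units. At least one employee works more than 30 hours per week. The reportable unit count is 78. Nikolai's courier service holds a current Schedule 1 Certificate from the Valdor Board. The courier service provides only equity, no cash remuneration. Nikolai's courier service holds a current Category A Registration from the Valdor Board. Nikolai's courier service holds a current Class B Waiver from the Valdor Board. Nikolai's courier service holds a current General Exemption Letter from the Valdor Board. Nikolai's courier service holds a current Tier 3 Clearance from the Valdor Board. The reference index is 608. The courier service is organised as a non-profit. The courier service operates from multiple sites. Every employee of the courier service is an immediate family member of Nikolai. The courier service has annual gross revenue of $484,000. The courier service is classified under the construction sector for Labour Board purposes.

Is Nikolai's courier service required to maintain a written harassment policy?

Exception (a) fails — the employer operates from multiple sites.
Exception (b) is satisfied on its face — every employee is an immediate family member; remuneration is equity-only; assessed value is $290,500, less than the $345,500 limit. Under paragraphs (e)–(j): (e) operates (the registered capacity is 1,510 units, less than the 1,780 units limit), but is itself disapplied by (f): (f) operates against (e): the courier service is classified under the construction sector. (g) would limit (f) — a current Category A Registration is held — but (h) sets (g) aside: (h) is triggered — a current Class B Waiver is held. (i) is triggered (at least one employee exceeds 30 hours/week), but is set aside by (j): (j) operates against (i): a current Tier 3 Clearance is held. So (b) applies.
Exception (c) requires that no employee is paid on a commission basis; but some employees are paid on commission, so (c) is unavailable.
Exception (d) is satisfied on its face — a current Schedule 1 Certificate is held; the reportable unit count is 78, under the 83 limit; the business's age is 7 months, below the 8 months limit. But applying paragraph (m): (m) operates against (d): a current General Exemption Letter is held. Exception (d) does not apply.

No — exception (b) applies; Nikolai's courier service is not required to maintain a written harassment policy.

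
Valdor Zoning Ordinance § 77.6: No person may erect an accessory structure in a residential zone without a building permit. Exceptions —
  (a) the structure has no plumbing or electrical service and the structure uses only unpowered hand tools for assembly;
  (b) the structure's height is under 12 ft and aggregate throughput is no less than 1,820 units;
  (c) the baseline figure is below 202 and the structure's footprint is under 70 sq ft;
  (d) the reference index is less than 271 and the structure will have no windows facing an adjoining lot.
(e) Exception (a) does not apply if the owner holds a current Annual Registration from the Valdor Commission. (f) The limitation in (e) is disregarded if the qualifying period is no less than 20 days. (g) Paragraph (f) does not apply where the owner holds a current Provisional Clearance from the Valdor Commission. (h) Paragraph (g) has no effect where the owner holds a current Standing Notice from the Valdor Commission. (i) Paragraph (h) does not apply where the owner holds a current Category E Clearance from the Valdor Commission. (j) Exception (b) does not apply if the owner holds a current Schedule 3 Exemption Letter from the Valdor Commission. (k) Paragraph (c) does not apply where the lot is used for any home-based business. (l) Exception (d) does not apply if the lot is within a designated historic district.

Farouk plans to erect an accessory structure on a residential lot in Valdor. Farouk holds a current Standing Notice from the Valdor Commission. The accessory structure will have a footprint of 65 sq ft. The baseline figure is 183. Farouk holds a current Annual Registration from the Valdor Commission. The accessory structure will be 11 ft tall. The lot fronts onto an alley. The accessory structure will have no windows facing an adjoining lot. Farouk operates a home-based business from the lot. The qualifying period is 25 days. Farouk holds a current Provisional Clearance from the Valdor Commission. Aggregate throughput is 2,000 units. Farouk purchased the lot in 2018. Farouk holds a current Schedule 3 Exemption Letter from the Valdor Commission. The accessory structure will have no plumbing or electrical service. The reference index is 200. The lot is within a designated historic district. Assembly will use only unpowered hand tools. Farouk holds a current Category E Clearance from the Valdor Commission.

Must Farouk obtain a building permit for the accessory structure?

Yes — Farouk must obtain a building permit.

Exception (a) is satisfied on its face — there is no plumbing or electrical service; assembly uses only hand tools. But: (e) applies — a current Annual Registration is held. (f) would limit (e) — the qualifying period is 25 days, meeting the 20 days threshold — but (g) sets (f) aside: (g) applies — a current Provisional Clearance is held. (h) would limit (g) — a current Standing Notice is held — but (i) sets (h) aside: (i) operates — a current Category E Clearance is held. So (a) is unavailable.
Exception (b): the structure's height is 11 ft, under the 12 ft limit; aggregate throughput is 2,000 units, meeting the 1,820 units threshold — every condition holds. However, paragraph (j) must be considered: (j) is triggered — a current Schedule 3 Exemption Letter is held. So (b) is unavailable.
All of (c)'s requirements are met (the baseline figure is 183, below the 202 limit; the structure's footprint is 65 sq ft, under the 70 sq ft limit). But applying paragraph (k): (k) is engaged — a home-based business operates on the lot. (c) is therefore removed.
All of (d)'s requirements are met (the reference index is 200, less than the 271 limit; no windows face an adjoining lot). Turning to paragraph (l): (l) operates against (d): the lot is in a historic district. (d) is therefore removed.
Every exception is unavailable, so the rule governs.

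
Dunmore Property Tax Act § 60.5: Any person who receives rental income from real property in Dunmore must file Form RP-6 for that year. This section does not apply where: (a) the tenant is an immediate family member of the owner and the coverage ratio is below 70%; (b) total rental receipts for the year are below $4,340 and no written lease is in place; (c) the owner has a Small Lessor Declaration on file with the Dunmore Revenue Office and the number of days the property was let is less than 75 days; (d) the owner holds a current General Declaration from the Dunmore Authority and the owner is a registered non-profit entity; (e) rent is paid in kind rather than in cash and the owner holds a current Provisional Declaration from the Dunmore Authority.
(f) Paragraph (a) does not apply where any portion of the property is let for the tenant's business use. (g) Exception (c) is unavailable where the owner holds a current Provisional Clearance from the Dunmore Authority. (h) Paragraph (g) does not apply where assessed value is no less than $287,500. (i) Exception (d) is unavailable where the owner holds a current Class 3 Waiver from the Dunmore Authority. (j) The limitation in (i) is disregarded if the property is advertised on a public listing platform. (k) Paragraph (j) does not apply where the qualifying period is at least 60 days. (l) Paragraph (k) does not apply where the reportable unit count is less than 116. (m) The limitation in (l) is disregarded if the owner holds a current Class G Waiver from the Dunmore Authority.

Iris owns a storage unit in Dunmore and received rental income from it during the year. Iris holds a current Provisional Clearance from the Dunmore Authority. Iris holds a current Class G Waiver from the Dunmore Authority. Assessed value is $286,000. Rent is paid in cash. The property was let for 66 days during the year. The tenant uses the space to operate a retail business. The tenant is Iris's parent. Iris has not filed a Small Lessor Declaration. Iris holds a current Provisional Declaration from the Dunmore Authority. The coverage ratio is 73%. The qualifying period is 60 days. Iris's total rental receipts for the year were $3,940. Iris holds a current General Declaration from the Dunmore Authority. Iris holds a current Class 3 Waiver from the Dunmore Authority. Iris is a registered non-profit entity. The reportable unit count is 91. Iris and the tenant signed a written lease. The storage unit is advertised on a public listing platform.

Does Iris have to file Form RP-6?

Exception (a) fails — the coverage ratio is 73%, not below 70%.
Exception (b) requires that no written lease is in place; but a written lease is in place, so (b) is unavailable.
Exception (c) requires that the owner has a Small Lessor Declaration on file with the Dunmore Revenue Office; but no Small Lessor Declaration is on file, so (c) is unavailable.
Exception (d) is satisfied on its face — a current General Declaration is held; Iris is a registered non-profit. Turning to paragraphs (i)–(m): (i) is engaged — a current Class 3 Waiver is held. (j) is engaged (the property is publicly advertised), but is displaced by (k): (k) operates against (j): the qualifying period is 60 days, meeting the 60 days threshold. (l) is engaged (the reportable unit count is 91, less than the 116 limit), but is displaced by (m): (m) operates — a current Class G Waiver is held. Exception (d) does not apply.
Exception (e) does not apply: rent is paid in cash.
No exception applies. The general rule governs.

Yes — Iris must file Form RP-6.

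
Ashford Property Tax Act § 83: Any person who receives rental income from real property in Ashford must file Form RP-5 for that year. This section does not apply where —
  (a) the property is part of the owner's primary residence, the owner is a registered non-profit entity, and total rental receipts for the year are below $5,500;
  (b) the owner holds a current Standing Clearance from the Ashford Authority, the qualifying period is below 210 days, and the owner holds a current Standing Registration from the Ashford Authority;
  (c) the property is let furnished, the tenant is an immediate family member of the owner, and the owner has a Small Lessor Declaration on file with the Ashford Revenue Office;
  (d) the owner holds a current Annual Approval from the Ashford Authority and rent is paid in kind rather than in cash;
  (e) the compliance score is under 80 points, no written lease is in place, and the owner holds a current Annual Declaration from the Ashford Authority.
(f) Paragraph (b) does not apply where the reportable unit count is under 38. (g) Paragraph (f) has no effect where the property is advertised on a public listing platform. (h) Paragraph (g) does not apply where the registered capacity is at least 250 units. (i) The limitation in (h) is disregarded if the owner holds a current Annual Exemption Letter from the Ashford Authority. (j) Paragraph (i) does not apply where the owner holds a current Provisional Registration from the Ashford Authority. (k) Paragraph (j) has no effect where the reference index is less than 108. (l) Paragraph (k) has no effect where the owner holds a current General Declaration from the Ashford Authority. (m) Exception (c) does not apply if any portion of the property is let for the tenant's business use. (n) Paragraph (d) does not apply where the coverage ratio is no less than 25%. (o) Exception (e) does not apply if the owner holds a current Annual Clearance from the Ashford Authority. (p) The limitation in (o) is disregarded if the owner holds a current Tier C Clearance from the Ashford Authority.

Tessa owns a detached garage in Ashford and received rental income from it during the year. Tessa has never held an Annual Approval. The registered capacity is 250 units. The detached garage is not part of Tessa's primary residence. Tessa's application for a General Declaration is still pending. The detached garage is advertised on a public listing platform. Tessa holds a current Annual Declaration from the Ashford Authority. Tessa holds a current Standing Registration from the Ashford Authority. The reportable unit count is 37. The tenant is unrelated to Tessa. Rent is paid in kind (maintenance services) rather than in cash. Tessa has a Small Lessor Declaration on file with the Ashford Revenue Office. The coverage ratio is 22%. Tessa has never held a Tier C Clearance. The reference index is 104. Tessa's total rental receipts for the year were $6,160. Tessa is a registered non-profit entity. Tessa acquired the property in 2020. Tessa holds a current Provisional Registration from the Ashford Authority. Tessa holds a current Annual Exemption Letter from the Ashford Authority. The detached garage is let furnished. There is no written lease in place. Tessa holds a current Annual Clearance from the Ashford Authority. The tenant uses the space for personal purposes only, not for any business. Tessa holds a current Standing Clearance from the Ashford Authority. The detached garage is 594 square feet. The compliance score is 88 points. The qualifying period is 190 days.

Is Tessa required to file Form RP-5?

No — exception (b) applies; Tessa is not required to file Form RP-5.

Exception (a) fails — the detached garage is not part of the primary residence.
Exception (b): a current Standing Clearance is held; the qualifying period is 190 days, below the 210 days limit; a current Standing Registration is held — every condition holds. As to paragraphs (f)–(l): (f) would limit (b) — the reportable unit count is 37, under the 38 limit — but (g) sets (f) aside: (g) is triggered — the property is publicly advertised. (h) would limit (g) — the registered capacity is 250 units, meeting the 250 units threshold — but (i) sets (h) aside: (i) operates — a current Annual Exemption Letter is held. (j) is engaged (a current Provisional Registration is held), but is overridden by (k): (k) operates against (j): the reference index is 104, less than the 108 limit. (l), which would lift (k), is inapplicable — there is no General Declaration in force. Exception (b) stands.
Exception (c) fails — the tenant is unrelated to the owner.
Exception (d) fails — there is no Annual Approval in force.
Exception (e) fails — the compliance score is 88 points, not under 80 points.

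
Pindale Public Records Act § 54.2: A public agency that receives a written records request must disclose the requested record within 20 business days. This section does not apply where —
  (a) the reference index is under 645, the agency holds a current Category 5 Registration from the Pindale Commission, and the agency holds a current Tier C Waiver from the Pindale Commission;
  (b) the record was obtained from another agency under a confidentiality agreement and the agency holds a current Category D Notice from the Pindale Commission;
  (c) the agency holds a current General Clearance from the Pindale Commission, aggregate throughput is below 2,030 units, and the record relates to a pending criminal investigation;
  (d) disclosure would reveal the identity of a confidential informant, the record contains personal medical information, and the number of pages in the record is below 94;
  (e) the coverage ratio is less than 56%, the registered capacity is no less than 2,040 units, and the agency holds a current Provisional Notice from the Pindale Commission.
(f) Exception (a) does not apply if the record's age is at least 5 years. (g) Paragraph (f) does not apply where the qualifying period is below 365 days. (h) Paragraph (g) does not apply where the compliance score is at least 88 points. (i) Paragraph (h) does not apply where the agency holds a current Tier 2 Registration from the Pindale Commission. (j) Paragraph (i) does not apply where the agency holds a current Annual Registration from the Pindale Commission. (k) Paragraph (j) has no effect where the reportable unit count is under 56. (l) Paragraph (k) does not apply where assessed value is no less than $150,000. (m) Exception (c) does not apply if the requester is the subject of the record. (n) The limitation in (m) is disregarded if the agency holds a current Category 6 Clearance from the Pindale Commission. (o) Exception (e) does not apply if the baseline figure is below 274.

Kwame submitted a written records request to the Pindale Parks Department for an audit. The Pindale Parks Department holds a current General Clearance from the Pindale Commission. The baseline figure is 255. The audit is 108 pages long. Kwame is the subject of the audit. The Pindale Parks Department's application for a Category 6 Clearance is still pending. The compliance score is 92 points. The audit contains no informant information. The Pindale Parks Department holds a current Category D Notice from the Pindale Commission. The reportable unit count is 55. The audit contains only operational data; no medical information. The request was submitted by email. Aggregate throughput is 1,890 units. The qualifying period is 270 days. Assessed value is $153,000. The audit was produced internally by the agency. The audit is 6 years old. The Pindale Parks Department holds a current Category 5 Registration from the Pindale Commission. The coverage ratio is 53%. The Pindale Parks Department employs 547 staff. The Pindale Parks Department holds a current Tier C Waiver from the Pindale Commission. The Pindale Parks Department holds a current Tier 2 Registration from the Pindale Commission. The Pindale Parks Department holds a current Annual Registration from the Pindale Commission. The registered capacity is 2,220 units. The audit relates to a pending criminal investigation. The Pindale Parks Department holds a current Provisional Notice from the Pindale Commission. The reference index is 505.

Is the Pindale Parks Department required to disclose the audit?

Yes — the Pindale Parks Department must disclose the audit.

All of (a)'s requirements are met (the reference index is 505, under the 645 limit; a current Category 5 Registration is held; a current Tier C Waiver is held). But: (f) applies — the record's age is 6 years, meeting the 5 years threshold. (g) would limit (f) — the qualifying period is 270 days, below the 365 days limit — but (h) sets (g) aside: (h) applies — the compliance score is 92 points, meeting the 88 points threshold. (i) would limit (h) — a current Tier 2 Registration is held — but (j) sets (i) aside: (j) is triggered — a current Annual Registration is held. (k) is engaged (the reportable unit count is 55, under the 56 limit), but is itself disapplied by (l): (l) operates against (k): assessed value is $153,000, meeting the $150,000 threshold. Exception (a) does not apply.
Exception (b) does not apply: the audit was produced internally.
Exception (c): a current General Clearance is held; aggregate throughput is 1,890 units, below the 2,030 units limit; the audit relates to a pending investigation — every condition holds. Turning to paragraphs (m)–(n): (m) is engaged — Kwame is the subject of the audit. (n) is inapplicable (there is no Category 6 Clearance in force), so (m) stands. Exception (c) does not apply.
Exception (d) does not apply: the audit contains no informant information.
Exception (e): the coverage ratio is 53%, less than the 56% limit; the registered capacity is 2,220 units, meeting the 2,040 units threshold; a current Provisional Notice is held — every condition holds. Turning to paragraph (o): (o) operates against (e): the baseline figure is 255, below the 274 limit. So (e) is unavailable.
No exception displaces § 54.2.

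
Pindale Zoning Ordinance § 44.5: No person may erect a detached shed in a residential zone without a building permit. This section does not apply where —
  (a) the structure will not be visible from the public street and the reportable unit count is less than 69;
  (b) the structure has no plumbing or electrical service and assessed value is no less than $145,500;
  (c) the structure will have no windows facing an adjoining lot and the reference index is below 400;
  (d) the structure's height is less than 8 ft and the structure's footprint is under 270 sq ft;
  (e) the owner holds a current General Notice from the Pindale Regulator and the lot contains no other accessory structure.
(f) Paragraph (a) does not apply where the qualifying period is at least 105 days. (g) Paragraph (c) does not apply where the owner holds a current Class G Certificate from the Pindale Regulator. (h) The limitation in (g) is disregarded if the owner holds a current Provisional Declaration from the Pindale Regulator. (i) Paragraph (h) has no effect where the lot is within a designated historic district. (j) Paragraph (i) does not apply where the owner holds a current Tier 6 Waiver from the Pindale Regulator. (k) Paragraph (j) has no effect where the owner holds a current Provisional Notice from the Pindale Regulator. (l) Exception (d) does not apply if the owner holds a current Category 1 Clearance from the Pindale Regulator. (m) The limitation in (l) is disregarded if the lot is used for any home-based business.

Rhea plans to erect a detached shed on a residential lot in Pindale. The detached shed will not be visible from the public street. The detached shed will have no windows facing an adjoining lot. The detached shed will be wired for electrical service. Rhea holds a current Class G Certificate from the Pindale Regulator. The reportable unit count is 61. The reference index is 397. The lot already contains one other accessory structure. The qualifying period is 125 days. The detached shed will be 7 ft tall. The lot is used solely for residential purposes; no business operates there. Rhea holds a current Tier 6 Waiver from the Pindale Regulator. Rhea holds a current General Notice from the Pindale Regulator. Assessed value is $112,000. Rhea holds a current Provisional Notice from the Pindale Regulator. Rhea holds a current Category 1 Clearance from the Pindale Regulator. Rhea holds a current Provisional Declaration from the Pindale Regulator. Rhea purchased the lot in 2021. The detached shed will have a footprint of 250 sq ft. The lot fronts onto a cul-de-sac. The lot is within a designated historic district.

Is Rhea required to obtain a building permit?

Yes — Rhea must obtain a building permit.

Exception (a) is satisfied on its face — the structure will not be visible from the street; the reportable unit count is 61, less than the 69 limit. However, paragraph (f) must be considered: (f) operates against (a): the qualifying period is 125 days, meeting the 105 days threshold. So (a) is unavailable.
Exception (b) requires that the structure has no plumbing or electrical service; but electrical service is planned, so (b) is unavailable.
Exception (c): no windows face an adjoining lot; the reference index is 397, below the 400 limit — every condition holds. However, paragraphs (g)–(k) must be considered: (g) is engaged — a current Class G Certificate is held. (h) would limit (g) — a current Provisional Declaration is held — but (i) sets (h) aside: (i) operates against (h): the lot is in a historic district. (j) would limit (i) — a current Tier 6 Waiver is held — but (k) sets (j) aside: (k) is triggered — a current Provisional Notice is held. Exception (c) does not apply.
Exception (d) is satisfied on its face — the structure's height is 7 ft, less than the 8 ft limit; the structure's footprint is 250 sq ft, under the 270 sq ft limit. But applying paragraphs (l)–(m): (l) operates against (d): a current Category 1 Clearance is held. (m), which would lift (l), does not operate here — the lot is solely residential. Exception (d) does not apply.
Exception (e) requires that the lot contains no other accessory structure; but the lot already has another accessory structure, so (e) is unavailable.
None of the exceptions is available; § 44.5 applies in full.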